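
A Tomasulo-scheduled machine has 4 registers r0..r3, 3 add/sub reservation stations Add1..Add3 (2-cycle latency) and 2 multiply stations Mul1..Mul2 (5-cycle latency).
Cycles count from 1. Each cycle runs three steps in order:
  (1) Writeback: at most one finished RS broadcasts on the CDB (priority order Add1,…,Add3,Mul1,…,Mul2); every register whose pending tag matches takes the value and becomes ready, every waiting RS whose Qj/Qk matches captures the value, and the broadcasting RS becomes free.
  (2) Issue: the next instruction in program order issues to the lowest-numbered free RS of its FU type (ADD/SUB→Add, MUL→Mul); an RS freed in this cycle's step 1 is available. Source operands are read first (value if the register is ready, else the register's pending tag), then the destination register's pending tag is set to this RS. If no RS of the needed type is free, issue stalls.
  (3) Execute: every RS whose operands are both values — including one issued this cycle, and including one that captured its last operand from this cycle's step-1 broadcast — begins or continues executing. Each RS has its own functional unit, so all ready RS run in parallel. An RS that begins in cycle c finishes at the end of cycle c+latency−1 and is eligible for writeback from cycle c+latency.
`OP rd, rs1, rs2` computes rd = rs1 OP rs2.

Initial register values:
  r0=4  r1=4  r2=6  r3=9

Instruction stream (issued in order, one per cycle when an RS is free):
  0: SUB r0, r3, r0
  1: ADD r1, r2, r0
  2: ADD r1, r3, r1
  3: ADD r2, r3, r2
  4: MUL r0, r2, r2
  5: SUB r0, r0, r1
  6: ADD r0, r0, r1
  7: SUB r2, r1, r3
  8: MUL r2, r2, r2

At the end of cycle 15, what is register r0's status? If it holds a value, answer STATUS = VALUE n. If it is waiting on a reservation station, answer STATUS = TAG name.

STATUS = VALUE 225

c1: issue SUB r0<-Add1 | r0:Add1,r1:4,r2:6,r3:9
c2: issue ADD r1<-Add2 | r0:Add1,r1:Add2,r2:6,r3:9
c3: CDB Add1=5; issue ADD r1<-Add1 | r0:5,r1:Add1,r2:6,r3:9
c4: issue ADD r2<-Add3 | r0:5,r1:Add1,r2:Add3,r3:9
c5: CDB Add2=11; issue MUL r0<-Mul1 | r0:Mul1,r1:Add1,r2:Add3,r3:9
c6: CDB Add3=15; issue SUB r0<-Add2 | r0:Add2,r1:Add1,r2:15,r3:9
c7: CDB Add1=20; issue ADD r0<-Add1 | r0:Add1,r1:20,r2:15,r3:9
c8: issue SUB r2<-Add3 | r0:Add1,r1:20,r2:Add3,r3:9
c9: issue MUL r2<-Mul2 | r0:Add1,r1:20,r2:Mul2,r3:9
c10: CDB Add3=11 | r0:Add1,r1:20,r2:Mul2,r3:9
c11: CDB Mul1=225 | r0:Add1,r1:20,r2:Mul2,r3:9
c12: - | r0:Add1,r1:20,r2:Mul2,r3:9
c13: CDB Add2=205 | r0:Add1,r1:20,r2:Mul2,r3:9
c14: - | r0:Add1,r1:20,r2:Mul2,r3:9
c15: CDB Add1=225 | r0:225,r1:20,r2:Mul2,r3:9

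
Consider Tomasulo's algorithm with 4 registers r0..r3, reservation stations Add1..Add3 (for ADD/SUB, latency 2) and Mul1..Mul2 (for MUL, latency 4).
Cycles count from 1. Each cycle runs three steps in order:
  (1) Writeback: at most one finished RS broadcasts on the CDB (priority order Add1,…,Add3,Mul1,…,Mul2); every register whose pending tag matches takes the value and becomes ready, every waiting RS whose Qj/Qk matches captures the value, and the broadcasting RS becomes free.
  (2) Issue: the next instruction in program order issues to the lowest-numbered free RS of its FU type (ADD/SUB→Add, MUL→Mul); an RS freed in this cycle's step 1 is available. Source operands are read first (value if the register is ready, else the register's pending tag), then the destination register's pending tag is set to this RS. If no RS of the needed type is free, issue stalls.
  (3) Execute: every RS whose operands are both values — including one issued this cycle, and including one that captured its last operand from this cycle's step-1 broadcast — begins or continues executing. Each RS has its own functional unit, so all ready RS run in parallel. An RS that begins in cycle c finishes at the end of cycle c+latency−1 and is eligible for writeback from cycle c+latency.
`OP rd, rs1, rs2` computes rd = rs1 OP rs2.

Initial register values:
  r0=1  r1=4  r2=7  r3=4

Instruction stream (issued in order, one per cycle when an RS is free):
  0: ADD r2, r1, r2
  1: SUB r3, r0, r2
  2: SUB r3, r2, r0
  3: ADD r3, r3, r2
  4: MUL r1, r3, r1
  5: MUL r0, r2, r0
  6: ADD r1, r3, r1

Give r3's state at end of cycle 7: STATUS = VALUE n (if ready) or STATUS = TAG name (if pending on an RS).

cycle 1: issue ADD r2<-Add1 // r0:1,r1:4,r2:Add1,r3:4
cycle 2: issue SUB r3<-Add2 // r0:1,r1:4,r2:Add1,r3:Add2
cycle 3: CDB Add1=11; issue SUB r3<-Add1 // r0:1,r1:4,r2:11,r3:Add1
cycle 4: issue ADD r3<-Add3 // r0:1,r1:4,r2:11,r3:Add3
cycle 5: CDB Add1=10; issue MUL r1<-Mul1 // r0:1,r1:Mul1,r2:11,r3:Add3
cycle 6: CDB Add2=-10; issue MUL r0<-Mul2 // r0:Mul2,r1:Mul1,r2:11,r3:Add3
cycle 7: CDB Add3=21; issue ADD r1<-Add1 // r0:Mul2,r1:Add1,r2:11,r3:21

STATUS = VALUE 21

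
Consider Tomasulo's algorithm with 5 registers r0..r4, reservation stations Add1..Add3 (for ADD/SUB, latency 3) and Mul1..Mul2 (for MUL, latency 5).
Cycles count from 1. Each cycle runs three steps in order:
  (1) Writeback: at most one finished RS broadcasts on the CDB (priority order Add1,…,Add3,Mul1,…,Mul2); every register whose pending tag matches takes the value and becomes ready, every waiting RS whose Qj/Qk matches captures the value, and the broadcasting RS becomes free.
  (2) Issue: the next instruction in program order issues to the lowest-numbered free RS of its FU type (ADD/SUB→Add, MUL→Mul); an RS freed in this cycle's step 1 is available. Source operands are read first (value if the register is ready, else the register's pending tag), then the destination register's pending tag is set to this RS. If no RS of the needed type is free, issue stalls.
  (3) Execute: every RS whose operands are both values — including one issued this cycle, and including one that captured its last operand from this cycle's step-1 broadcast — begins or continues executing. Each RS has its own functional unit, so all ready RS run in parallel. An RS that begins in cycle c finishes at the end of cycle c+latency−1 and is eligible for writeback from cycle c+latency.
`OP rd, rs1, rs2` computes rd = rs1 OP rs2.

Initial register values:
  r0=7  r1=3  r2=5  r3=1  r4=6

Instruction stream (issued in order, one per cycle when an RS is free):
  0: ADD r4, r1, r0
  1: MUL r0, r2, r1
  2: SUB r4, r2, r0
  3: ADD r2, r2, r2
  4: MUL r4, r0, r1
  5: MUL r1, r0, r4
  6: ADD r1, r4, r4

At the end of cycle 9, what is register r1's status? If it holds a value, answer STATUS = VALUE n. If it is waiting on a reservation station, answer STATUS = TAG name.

STATUS = TAG Add1

  c1: issue ADD r4<-Add1  regs: r0:7,r1:3,r2:5,r3:1,r4:Add1
  c2: issue MUL r0<-Mul1  regs: r0:Mul1,r1:3,r2:5,r3:1,r4:Add1
  c3: issue SUB r4<-Add2  regs: r0:Mul1,r1:3,r2:5,r3:1,r4:Add2
  c4: CDB Add1=10; issue ADD r2<-Add1  regs: r0:Mul1,r1:3,r2:Add1,r3:1,r4:Add2
  c5: issue MUL r4<-Mul2  regs: r0:Mul1,r1:3,r2:Add1,r3:1,r4:Mul2
  c6: stall  regs: r0:Mul1,r1:3,r2:Add1,r3:1,r4:Mul2
  c7: CDB Add1=10; stall  regs: r0:Mul1,r1:3,r2:10,r3:1,r4:Mul2
  c8: CDB Mul1=15; issue MUL r1<-Mul1  regs: r0:15,r1:Mul1,r2:10,r3:1,r4:Mul2
  c9: issue ADD r1<-Add1  regs: r0:15,r1:Add1,r2:10,r3:1,r4:Mul2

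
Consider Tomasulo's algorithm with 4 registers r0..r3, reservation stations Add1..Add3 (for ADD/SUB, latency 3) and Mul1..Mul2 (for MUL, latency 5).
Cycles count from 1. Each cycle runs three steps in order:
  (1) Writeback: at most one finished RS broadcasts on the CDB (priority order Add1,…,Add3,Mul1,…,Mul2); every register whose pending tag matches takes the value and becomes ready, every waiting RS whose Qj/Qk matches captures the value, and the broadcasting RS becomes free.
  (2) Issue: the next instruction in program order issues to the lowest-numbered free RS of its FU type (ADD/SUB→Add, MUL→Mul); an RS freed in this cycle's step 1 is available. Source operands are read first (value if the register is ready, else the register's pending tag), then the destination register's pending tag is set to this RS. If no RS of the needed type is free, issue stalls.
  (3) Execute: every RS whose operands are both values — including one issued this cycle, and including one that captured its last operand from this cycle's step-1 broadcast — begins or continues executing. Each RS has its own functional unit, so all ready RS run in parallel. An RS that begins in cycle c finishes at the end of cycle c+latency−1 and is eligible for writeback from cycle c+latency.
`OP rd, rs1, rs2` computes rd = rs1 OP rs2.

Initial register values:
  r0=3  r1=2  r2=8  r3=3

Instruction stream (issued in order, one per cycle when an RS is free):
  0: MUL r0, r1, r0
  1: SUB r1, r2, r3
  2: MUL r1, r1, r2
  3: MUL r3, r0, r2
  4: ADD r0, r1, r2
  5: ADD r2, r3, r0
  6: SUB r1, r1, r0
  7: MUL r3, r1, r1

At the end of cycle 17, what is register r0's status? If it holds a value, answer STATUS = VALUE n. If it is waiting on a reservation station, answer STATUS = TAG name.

c1: issue MUL r0<-Mul1 | r0:Mul1,r1:2,r2:8,r3:3
c2: issue SUB r1<-Add1 | r0:Mul1,r1:Add1,r2:8,r3:3
c3: issue MUL r1<-Mul2 | r0:Mul1,r1:Mul2,r2:8,r3:3
c4: stall | r0:Mul1,r1:Mul2,r2:8,r3:3
c5: CDB Add1=5; stall | r0:Mul1,r1:Mul2,r2:8,r3:3
c6: CDB Mul1=6; issue MUL r3<-Mul1 | r0:6,r1:Mul2,r2:8,r3:Mul1
c7: issue ADD r0<-Add1 | r0:Add1,r1:Mul2,r2:8,r3:Mul1
c8: issue ADD r2<-Add2 | r0:Add1,r1:Mul2,r2:Add2,r3:Mul1
c9: issue SUB r1<-Add3 | r0:Add1,r1:Add3,r2:Add2,r3:Mul1
c10: CDB Mul2=40; issue MUL r3<-Mul2 | r0:Add1,r1:Add3,r2:Add2,r3:Mul2
c11: CDB Mul1=48 | r0:Add1,r1:Add3,r2:Add2,r3:Mul2
c12: - | r0:Add1,r1:Add3,r2:Add2,r3:Mul2
c13: CDB Add1=48 | r0:48,r1:Add3,r2:Add2,r3:Mul2
c14: - | r0:48,r1:Add3,r2:Add2,r3:Mul2
c15: - | r0:48,r1:Add3,r2:Add2,r3:Mul2
c16: CDB Add2=96 | r0:48,r1:Add3,r2:96,r3:Mul2
c17: CDB Add3=-8 | r0:48,r1:-8,r2:96,r3:Mul2

STATUS = VALUE 48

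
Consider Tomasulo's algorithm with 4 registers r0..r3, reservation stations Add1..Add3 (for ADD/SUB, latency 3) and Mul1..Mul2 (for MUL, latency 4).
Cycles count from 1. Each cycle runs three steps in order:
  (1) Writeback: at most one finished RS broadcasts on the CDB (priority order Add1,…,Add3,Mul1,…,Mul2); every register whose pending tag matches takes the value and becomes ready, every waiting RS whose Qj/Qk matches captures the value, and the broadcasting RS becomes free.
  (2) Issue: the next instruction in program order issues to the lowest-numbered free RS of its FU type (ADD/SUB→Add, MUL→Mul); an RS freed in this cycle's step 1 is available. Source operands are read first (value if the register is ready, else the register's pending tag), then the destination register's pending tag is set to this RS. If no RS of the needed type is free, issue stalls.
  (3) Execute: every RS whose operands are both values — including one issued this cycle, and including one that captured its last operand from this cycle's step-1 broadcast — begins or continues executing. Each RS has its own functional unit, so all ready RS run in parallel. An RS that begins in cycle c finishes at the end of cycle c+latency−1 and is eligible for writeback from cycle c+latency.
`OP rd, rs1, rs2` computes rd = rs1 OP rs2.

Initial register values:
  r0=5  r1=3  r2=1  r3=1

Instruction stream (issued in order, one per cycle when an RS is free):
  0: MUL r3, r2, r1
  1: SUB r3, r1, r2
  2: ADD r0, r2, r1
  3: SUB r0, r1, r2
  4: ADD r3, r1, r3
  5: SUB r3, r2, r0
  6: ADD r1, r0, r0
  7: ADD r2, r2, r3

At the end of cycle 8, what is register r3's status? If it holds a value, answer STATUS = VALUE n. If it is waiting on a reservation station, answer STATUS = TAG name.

cycle 1: issue MUL r3<-Mul1 // r0:5,r1:3,r2:1,r3:Mul1
cycle 2: issue SUB r3<-Add1 // r0:5,r1:3,r2:1,r3:Add1
cycle 3: issue ADD r0<-Add2 // r0:Add2,r1:3,r2:1,r3:Add1
cycle 4: issue SUB r0<-Add3 // r0:Add3,r1:3,r2:1,r3:Add1
cycle 5: CDB Add1=2; issue ADD r3<-Add1 // r0:Add3,r1:3,r2:1,r3:Add1
cycle 6: CDB Add2=4; issue SUB r3<-Add2 // r0:Add3,r1:3,r2:1,r3:Add2
cycle 7: CDB Add3=2; issue ADD r1<-Add3 // r0:2,r1:Add3,r2:1,r3:Add2
cycle 8: CDB Add1=5; issue ADD r2<-Add1 // r0:2,r1:Add3,r2:Add1,r3:Add2

STATUS = TAG Add2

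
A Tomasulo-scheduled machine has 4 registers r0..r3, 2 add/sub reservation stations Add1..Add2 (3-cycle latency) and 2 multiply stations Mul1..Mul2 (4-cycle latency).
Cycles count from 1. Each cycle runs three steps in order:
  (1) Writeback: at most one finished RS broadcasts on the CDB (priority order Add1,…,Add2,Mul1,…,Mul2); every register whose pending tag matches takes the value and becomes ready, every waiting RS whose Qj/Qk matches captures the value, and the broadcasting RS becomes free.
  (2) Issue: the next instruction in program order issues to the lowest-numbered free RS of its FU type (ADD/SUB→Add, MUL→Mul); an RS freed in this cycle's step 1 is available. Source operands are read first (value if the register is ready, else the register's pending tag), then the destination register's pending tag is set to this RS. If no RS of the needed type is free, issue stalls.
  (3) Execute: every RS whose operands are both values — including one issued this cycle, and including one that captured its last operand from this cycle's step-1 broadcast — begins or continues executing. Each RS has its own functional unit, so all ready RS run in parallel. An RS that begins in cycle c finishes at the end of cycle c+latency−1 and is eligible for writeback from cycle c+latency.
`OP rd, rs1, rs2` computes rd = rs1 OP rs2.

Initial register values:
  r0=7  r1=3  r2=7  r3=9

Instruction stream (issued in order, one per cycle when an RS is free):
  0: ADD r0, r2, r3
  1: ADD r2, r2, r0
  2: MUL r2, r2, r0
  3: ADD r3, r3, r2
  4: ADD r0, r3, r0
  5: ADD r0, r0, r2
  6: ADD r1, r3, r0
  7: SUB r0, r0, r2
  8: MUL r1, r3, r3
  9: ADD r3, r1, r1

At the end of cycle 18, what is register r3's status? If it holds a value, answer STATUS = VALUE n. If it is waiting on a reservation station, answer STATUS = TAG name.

cycle 1: issue ADD r0<-Add1 // r0:Add1,r1:3,r2:7,r3:9
cycle 2: issue ADD r2<-Add2 // r0:Add1,r1:3,r2:Add2,r3:9
cycle 3: issue MUL r2<-Mul1 // r0:Add1,r1:3,r2:Mul1,r3:9
cycle 4: CDB Add1=16; issue ADD r3<-Add1 // r0:16,r1:3,r2:Mul1,r3:Add1
cycle 5: stall // r0:16,r1:3,r2:Mul1,r3:Add1
cycle 6: stall // r0:16,r1:3,r2:Mul1,r3:Add1
cycle 7: CDB Add2=23; issue ADD r0<-Add2 // r0:Add2,r1:3,r2:Mul1,r3:Add1
cycle 8: stall // r0:Add2,r1:3,r2:Mul1,r3:Add1
cycle 9: stall // r0:Add2,r1:3,r2:Mul1,r3:Add1
cycle 10: stall // r0:Add2,r1:3,r2:Mul1,r3:Add1
cycle 11: CDB Mul1=368; stall // r0:Add2,r1:3,r2:368,r3:Add1
cycle 12: stall // r0:Add2,r1:3,r2:368,r3:Add1
cycle 13: stall // r0:Add2,r1:3,r2:368,r3:Add1
cycle 14: CDB Add1=377; issue ADD r0<-Add1 // r0:Add1,r1:3,r2:368,r3:377
cycle 15: stall // r0:Add1,r1:3,r2:368,r3:377
cycle 16: stall // r0:Add1,r1:3,r2:368,r3:377
cycle 17: CDB Add2=393; issue ADD r1<-Add2 // r0:Add1,r1:Add2,r2:368,r3:377
cycle 18: stall // r0:Add1,r1:Add2,r2:368,r3:377

STATUS = VALUE 377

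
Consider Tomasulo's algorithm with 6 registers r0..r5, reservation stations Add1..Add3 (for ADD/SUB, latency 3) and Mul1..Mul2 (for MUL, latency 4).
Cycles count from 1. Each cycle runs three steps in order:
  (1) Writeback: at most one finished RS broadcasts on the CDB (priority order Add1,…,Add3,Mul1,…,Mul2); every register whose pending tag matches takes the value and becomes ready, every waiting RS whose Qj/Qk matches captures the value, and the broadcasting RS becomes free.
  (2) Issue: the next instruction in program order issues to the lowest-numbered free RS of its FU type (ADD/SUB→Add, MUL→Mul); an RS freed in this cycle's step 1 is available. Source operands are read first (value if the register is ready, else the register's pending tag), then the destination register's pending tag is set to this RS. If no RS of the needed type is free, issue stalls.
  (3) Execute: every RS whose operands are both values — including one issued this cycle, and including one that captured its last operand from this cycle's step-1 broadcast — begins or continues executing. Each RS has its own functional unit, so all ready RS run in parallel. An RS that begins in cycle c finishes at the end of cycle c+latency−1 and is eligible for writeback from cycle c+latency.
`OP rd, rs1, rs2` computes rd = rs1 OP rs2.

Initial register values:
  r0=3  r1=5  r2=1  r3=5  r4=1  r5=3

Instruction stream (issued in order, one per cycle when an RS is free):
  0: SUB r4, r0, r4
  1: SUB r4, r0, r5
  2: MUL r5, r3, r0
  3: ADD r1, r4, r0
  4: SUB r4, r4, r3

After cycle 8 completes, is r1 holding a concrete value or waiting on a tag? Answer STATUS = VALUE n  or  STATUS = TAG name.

STATUS = VALUE 3

c1: issue SUB r4<-Add1 | r0:3,r1:5,r2:1,r3:5,r4:Add1,r5:3
c2: issue SUB r4<-Add2 | r0:3,r1:5,r2:1,r3:5,r4:Add2,r5:3
c3: issue MUL r5<-Mul1 | r0:3,r1:5,r2:1,r3:5,r4:Add2,r5:Mul1
c4: CDB Add1=2; issue ADD r1<-Add1 | r0:3,r1:Add1,r2:1,r3:5,r4:Add2,r5:Mul1
c5: CDB Add2=0; issue SUB r4<-Add2 | r0:3,r1:Add1,r2:1,r3:5,r4:Add2,r5:Mul1
c6: - | r0:3,r1:Add1,r2:1,r3:5,r4:Add2,r5:Mul1
c7: CDB Mul1=15 | r0:3,r1:Add1,r2:1,r3:5,r4:Add2,r5:15
c8: CDB Add1=3 | r0:3,r1:3,r2:1,r3:5,r4:Add2,r5:15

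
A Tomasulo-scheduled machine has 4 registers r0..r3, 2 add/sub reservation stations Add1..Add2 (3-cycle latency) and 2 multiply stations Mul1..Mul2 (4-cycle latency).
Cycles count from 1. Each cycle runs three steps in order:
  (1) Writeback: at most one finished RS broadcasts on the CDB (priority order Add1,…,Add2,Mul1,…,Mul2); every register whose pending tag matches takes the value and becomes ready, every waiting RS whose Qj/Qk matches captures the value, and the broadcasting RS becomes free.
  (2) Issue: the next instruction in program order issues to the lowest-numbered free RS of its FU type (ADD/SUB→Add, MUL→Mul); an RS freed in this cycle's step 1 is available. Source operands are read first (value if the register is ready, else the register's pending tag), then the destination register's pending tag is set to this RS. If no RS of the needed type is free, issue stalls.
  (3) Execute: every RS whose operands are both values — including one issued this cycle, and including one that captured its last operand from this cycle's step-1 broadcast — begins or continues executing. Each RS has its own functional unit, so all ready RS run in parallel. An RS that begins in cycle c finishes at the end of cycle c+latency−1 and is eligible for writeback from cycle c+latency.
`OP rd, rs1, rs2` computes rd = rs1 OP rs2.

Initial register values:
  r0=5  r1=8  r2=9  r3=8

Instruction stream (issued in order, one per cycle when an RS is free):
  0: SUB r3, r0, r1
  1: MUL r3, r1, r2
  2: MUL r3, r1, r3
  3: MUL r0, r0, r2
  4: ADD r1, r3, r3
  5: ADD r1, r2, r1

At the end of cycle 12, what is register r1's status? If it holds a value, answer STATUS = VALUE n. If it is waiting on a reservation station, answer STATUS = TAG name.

STATUS = TAG Add2

c1: issue SUB r3<-Add1 | r0:5,r1:8,r2:9,r3:Add1
c2: issue MUL r3<-Mul1 | r0:5,r1:8,r2:9,r3:Mul1
c3: issue MUL r3<-Mul2 | r0:5,r1:8,r2:9,r3:Mul2
c4: CDB Add1=-3; stall | r0:5,r1:8,r2:9,r3:Mul2
c5: stall | r0:5,r1:8,r2:9,r3:Mul2
c6: CDB Mul1=72; issue MUL r0<-Mul1 | r0:Mul1,r1:8,r2:9,r3:Mul2
c7: issue ADD r1<-Add1 | r0:Mul1,r1:Add1,r2:9,r3:Mul2
c8: issue ADD r1<-Add2 | r0:Mul1,r1:Add2,r2:9,r3:Mul2
c9: - | r0:Mul1,r1:Add2,r2:9,r3:Mul2
c10: CDB Mul1=45 | r0:45,r1:Add2,r2:9,r3:Mul2
c11: CDB Mul2=576 | r0:45,r1:Add2,r2:9,r3:576
c12: - | r0:45,r1:Add2,r2:9,r3:576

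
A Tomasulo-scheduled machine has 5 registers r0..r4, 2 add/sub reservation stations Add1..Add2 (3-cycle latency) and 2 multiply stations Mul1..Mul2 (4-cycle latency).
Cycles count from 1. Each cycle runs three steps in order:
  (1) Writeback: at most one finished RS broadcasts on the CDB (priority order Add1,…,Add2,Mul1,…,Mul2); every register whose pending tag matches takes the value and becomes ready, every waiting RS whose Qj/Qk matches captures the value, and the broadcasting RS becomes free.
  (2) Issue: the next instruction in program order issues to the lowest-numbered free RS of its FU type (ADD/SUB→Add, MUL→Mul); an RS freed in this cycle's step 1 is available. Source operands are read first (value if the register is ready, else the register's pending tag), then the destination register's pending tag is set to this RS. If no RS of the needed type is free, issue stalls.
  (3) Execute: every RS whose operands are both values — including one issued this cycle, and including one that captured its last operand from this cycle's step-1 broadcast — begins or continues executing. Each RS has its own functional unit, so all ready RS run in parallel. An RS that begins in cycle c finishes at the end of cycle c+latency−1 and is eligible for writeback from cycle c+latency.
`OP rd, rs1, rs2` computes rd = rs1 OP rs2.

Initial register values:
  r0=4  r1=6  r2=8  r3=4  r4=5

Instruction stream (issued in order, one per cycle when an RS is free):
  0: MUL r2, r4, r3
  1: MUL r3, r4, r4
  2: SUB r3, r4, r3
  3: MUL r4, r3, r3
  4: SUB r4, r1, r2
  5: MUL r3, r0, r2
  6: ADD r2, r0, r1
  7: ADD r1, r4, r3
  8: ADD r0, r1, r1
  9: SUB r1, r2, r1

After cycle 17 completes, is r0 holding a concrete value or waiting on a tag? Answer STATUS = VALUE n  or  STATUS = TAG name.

STATUS = VALUE 132

c1: issue MUL r2<-Mul1 | r0:4,r1:6,r2:Mul1,r3:4,r4:5
c2: issue MUL r3<-Mul2 | r0:4,r1:6,r2:Mul1,r3:Mul2,r4:5
c3: issue SUB r3<-Add1 | r0:4,r1:6,r2:Mul1,r3:Add1,r4:5
c4: stall | r0:4,r1:6,r2:Mul1,r3:Add1,r4:5
c5: CDB Mul1=20; issue MUL r4<-Mul1 | r0:4,r1:6,r2:20,r3:Add1,r4:Mul1
c6: CDB Mul2=25; issue SUB r4<-Add2 | r0:4,r1:6,r2:20,r3:Add1,r4:Add2
c7: issue MUL r3<-Mul2 | r0:4,r1:6,r2:20,r3:Mul2,r4:Add2
c8: stall | r0:4,r1:6,r2:20,r3:Mul2,r4:Add2
c9: CDB Add1=-20; issue ADD r2<-Add1 | r0:4,r1:6,r2:Add1,r3:Mul2,r4:Add2
c10: CDB Add2=-14; issue ADD r1<-Add2 | r0:4,r1:Add2,r2:Add1,r3:Mul2,r4:-14
c11: CDB Mul2=80; stall | r0:4,r1:Add2,r2:Add1,r3:80,r4:-14
c12: CDB Add1=10; issue ADD r0<-Add1 | r0:Add1,r1:Add2,r2:10,r3:80,r4:-14
c13: CDB Mul1=400; stall | r0:Add1,r1:Add2,r2:10,r3:80,r4:-14
c14: CDB Add2=66; issue SUB r1<-Add2 | r0:Add1,r1:Add2,r2:10,r3:80,r4:-14
c15: - | r0:Add1,r1:Add2,r2:10,r3:80,r4:-14
c16: - | r0:Add1,r1:Add2,r2:10,r3:80,r4:-14
c17: CDB Add1=132 | r0:132,r1:Add2,r2:10,r3:80,r4:-14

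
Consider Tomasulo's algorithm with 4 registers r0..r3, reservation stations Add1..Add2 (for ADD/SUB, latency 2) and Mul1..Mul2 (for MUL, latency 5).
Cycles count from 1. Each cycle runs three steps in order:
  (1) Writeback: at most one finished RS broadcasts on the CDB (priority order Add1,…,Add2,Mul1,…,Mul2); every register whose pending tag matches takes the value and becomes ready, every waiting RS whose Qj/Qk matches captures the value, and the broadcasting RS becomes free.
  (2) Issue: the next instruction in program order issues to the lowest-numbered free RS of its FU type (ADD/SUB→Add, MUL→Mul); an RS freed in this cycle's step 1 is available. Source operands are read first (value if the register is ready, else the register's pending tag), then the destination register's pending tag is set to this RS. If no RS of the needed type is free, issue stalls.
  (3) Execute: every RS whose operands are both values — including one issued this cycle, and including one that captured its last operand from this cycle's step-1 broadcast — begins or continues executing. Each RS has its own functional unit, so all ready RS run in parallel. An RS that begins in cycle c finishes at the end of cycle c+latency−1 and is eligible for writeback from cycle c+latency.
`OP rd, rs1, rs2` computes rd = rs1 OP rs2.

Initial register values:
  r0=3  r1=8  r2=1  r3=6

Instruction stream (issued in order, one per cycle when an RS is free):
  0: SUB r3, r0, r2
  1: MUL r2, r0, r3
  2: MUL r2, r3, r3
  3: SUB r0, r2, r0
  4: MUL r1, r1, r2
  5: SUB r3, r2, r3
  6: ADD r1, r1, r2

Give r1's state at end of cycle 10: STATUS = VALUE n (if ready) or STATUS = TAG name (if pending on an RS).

cycle 1: issue SUB r3<-Add1 // r0:3,r1:8,r2:1,r3:Add1
cycle 2: issue MUL r2<-Mul1 // r0:3,r1:8,r2:Mul1,r3:Add1
cycle 3: CDB Add1=2; issue MUL r2<-Mul2 // r0:3,r1:8,r2:Mul2,r3:2
cycle 4: issue SUB r0<-Add1 // r0:Add1,r1:8,r2:Mul2,r3:2
cycle 5: stall // r0:Add1,r1:8,r2:Mul2,r3:2
cycle 6: stall // r0:Add1,r1:8,r2:Mul2,r3:2
cycle 7: stall // r0:Add1,r1:8,r2:Mul2,r3:2
cycle 8: CDB Mul1=6; issue MUL r1<-Mul1 // r0:Add1,r1:Mul1,r2:Mul2,r3:2
cycle 9: CDB Mul2=4; issue SUB r3<-Add2 // r0:Add1,r1:Mul1,r2:4,r3:Add2
cycle 10: stall // r0:Add1,r1:Mul1,r2:4,r3:Add2

STATUS = TAG Mul1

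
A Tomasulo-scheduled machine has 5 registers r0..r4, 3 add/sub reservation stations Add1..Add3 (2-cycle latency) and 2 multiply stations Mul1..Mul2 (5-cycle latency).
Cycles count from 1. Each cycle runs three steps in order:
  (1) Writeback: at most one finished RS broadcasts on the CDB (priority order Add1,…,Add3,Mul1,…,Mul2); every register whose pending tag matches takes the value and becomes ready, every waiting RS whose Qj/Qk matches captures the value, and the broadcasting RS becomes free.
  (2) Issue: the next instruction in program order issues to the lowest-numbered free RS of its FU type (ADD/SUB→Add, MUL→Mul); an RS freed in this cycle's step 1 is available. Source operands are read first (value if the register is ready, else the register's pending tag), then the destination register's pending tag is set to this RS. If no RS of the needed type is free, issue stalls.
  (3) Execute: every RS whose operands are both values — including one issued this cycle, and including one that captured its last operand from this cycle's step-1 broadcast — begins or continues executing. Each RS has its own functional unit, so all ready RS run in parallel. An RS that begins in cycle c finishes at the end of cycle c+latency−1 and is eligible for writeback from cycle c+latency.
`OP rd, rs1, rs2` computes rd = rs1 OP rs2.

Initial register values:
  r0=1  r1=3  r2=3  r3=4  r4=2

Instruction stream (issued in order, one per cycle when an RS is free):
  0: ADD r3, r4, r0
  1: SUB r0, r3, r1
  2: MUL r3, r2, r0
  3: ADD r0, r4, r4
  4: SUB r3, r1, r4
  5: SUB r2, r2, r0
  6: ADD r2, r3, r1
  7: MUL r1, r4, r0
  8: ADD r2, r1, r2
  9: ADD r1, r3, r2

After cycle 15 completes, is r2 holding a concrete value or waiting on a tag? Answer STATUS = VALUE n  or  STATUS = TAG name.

STATUS = VALUE 12

  c1: issue ADD r3<-Add1  regs: r0:1,r1:3,r2:3,r3:Add1,r4:2
  c2: issue SUB r0<-Add2  regs: r0:Add2,r1:3,r2:3,r3:Add1,r4:2
  c3: CDB Add1=3; issue MUL r3<-Mul1  regs: r0:Add2,r1:3,r2:3,r3:Mul1,r4:2
  c4: issue ADD r0<-Add1  regs: r0:Add1,r1:3,r2:3,r3:Mul1,r4:2
  c5: CDB Add2=0; issue SUB r3<-Add2  regs: r0:Add1,r1:3,r2:3,r3:Add2,r4:2
  c6: CDB Add1=4; issue SUB r2<-Add1  regs: r0:4,r1:3,r2:Add1,r3:Add2,r4:2
  c7: CDB Add2=1; issue ADD r2<-Add2  regs: r0:4,r1:3,r2:Add2,r3:1,r4:2
  c8: CDB Add1=-1; issue MUL r1<-Mul2  regs: r0:4,r1:Mul2,r2:Add2,r3:1,r4:2
  c9: CDB Add2=4; issue ADD r2<-Add1  regs: r0:4,r1:Mul2,r2:Add1,r3:1,r4:2
  c10: CDB Mul1=0; issue ADD r1<-Add2  regs: r0:4,r1:Add2,r2:Add1,r3:1,r4:2
  c11: -  regs: r0:4,r1:Add2,r2:Add1,r3:1,r4:2
  c12: -  regs: r0:4,r1:Add2,r2:Add1,r3:1,r4:2
  c13: CDB Mul2=8  regs: r0:4,r1:Add2,r2:Add1,r3:1,r4:2
  c14: -  regs: r0:4,r1:Add2,r2:Add1,r3:1,r4:2
  c15: CDB Add1=12  regs: r0:4,r1:Add2,r2:12,r3:1,r4:2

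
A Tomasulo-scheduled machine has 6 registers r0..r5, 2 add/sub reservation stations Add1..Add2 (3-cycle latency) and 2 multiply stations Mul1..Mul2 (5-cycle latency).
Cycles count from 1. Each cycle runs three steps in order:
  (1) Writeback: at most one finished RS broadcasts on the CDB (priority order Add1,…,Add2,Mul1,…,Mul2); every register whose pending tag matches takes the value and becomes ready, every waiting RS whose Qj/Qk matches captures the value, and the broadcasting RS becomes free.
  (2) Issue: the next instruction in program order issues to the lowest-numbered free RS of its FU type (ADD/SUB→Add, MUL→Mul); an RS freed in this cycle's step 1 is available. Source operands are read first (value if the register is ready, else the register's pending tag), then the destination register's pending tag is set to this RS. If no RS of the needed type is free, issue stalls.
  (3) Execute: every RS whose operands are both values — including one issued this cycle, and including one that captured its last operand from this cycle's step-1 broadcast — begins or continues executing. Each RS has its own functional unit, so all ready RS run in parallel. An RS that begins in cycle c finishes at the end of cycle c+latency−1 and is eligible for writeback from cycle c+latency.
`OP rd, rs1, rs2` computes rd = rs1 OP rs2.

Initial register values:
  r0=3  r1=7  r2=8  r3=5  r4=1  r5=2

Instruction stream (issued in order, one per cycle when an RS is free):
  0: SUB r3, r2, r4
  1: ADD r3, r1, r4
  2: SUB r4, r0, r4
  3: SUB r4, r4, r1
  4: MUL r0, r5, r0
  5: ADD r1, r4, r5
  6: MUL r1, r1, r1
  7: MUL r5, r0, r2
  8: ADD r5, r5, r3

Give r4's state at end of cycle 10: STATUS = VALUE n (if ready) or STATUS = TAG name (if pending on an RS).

cycle 1: issue SUB r3<-Add1 // r0:3,r1:7,r2:8,r3:Add1,r4:1,r5:2
cycle 2: issue ADD r3<-Add2 // r0:3,r1:7,r2:8,r3:Add2,r4:1,r5:2
cycle 3: stall // r0:3,r1:7,r2:8,r3:Add2,r4:1,r5:2
cycle 4: CDB Add1=7; issue SUB r4<-Add1 // r0:3,r1:7,r2:8,r3:Add2,r4:Add1,r5:2
cycle 5: CDB Add2=8; issue SUB r4<-Add2 // r0:3,r1:7,r2:8,r3:8,r4:Add2,r5:2
cycle 6: issue MUL r0<-Mul1 // r0:Mul1,r1:7,r2:8,r3:8,r4:Add2,r5:2
cycle 7: CDB Add1=2; issue ADD r1<-Add1 // r0:Mul1,r1:Add1,r2:8,r3:8,r4:Add2,r5:2
cycle 8: issue MUL r1<-Mul2 // r0:Mul1,r1:Mul2,r2:8,r3:8,r4:Add2,r5:2
cycle 9: stall // r0:Mul1,r1:Mul2,r2:8,r3:8,r4:Add2,r5:2
cycle 10: CDB Add2=-5; stall // r0:Mul1,r1:Mul2,r2:8,r3:8,r4:-5,r5:2

STATUS = VALUE -5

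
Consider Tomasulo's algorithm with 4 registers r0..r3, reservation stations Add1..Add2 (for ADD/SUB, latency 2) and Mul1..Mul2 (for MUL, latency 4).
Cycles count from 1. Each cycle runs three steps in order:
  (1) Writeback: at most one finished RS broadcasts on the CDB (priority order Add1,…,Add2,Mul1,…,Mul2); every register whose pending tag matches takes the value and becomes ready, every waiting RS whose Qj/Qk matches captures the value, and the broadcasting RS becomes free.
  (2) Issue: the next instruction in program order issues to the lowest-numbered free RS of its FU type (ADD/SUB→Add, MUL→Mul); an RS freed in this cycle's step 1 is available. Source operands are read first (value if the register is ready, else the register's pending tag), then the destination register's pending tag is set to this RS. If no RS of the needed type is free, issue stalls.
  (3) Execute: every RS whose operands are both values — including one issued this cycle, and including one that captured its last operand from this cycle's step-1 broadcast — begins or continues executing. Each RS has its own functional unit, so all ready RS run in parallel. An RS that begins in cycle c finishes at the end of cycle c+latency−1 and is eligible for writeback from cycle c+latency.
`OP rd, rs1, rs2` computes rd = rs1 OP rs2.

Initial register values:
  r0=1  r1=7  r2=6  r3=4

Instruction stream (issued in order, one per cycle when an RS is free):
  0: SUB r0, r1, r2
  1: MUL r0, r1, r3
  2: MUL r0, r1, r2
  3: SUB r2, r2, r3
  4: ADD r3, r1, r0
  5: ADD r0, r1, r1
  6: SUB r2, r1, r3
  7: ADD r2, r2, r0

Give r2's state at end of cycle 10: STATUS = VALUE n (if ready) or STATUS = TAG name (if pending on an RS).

c1: issue SUB r0<-Add1 | r0:Add1,r1:7,r2:6,r3:4
c2: issue MUL r0<-Mul1 | r0:Mul1,r1:7,r2:6,r3:4
c3: CDB Add1=1; issue MUL r0<-Mul2 | r0:Mul2,r1:7,r2:6,r3:4
c4: issue SUB r2<-Add1 | r0:Mul2,r1:7,r2:Add1,r3:4
c5: issue ADD r3<-Add2 | r0:Mul2,r1:7,r2:Add1,r3:Add2
c6: CDB Add1=2; issue ADD r0<-Add1 | r0:Add1,r1:7,r2:2,r3:Add2
c7: CDB Mul1=28; stall | r0:Add1,r1:7,r2:2,r3:Add2
c8: CDB Add1=14; issue SUB r2<-Add1 | r0:14,r1:7,r2:Add1,r3:Add2
c9: CDB Mul2=42; stall | r0:14,r1:7,r2:Add1,r3:Add2
c10: stall | r0:14,r1:7,r2:Add1,r3:Add2

STATUS = TAG Add1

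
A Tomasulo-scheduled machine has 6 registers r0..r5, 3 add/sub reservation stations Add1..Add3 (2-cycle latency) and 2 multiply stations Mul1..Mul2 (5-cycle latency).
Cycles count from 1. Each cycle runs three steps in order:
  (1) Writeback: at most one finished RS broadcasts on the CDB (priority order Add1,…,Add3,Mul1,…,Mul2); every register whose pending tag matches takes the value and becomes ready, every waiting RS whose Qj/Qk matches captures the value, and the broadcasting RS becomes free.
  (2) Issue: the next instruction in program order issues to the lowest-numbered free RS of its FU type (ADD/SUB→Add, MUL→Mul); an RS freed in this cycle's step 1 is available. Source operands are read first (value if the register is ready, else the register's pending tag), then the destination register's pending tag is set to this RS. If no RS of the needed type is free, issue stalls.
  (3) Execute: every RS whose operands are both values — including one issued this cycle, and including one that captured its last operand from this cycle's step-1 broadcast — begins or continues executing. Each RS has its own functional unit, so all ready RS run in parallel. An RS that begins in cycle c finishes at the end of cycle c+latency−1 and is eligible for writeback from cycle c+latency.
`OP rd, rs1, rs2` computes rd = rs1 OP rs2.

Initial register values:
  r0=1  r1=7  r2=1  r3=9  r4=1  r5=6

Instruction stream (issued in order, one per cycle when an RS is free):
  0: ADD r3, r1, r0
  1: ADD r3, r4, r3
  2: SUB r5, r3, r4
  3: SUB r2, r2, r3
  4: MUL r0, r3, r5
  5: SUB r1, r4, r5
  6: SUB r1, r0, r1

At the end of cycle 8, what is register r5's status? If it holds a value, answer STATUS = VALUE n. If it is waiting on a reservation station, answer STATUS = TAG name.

  c1: issue ADD r3<-Add1  regs: r0:1,r1:7,r2:1,r3:Add1,r4:1,r5:6
  c2: issue ADD r3<-Add2  regs: r0:1,r1:7,r2:1,r3:Add2,r4:1,r5:6
  c3: CDB Add1=8; issue SUB r5<-Add1  regs: r0:1,r1:7,r2:1,r3:Add2,r4:1,r5:Add1
  c4: issue SUB r2<-Add3  regs: r0:1,r1:7,r2:Add3,r3:Add2,r4:1,r5:Add1
  c5: CDB Add2=9; issue MUL r0<-Mul1  regs: r0:Mul1,r1:7,r2:Add3,r3:9,r4:1,r5:Add1
  c6: issue SUB r1<-Add2  regs: r0:Mul1,r1:Add2,r2:Add3,r3:9,r4:1,r5:Add1
  c7: CDB Add1=8; issue SUB r1<-Add1  regs: r0:Mul1,r1:Add1,r2:Add3,r3:9,r4:1,r5:8
  c8: CDB Add3=-8  regs: r0:Mul1,r1:Add1,r2:-8,r3:9,r4:1,r5:8

STATUS = VALUE 8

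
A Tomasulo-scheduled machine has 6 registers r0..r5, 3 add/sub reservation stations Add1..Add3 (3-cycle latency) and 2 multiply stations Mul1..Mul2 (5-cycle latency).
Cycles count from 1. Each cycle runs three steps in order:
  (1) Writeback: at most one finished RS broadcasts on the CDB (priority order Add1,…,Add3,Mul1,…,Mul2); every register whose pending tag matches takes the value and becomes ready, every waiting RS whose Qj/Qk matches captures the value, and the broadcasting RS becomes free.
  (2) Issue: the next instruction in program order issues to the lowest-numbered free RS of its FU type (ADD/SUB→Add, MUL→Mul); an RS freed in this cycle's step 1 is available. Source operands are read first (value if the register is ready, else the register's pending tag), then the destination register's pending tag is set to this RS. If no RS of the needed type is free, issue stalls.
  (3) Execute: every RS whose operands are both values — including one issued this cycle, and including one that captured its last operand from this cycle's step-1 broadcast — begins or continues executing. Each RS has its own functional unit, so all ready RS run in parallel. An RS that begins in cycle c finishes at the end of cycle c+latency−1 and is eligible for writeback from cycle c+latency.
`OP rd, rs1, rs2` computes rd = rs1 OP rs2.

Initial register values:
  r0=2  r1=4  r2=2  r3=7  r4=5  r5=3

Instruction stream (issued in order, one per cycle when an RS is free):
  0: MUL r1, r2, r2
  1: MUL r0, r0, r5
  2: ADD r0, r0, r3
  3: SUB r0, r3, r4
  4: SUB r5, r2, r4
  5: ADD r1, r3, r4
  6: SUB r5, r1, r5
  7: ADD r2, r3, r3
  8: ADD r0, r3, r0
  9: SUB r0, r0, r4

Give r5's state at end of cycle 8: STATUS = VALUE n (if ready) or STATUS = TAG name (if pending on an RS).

STATUS = TAG Add3

  c1: issue MUL r1<-Mul1  regs: r0:2,r1:Mul1,r2:2,r3:7,r4:5,r5:3
  c2: issue MUL r0<-Mul2  regs: r0:Mul2,r1:Mul1,r2:2,r3:7,r4:5,r5:3
  c3: issue ADD r0<-Add1  regs: r0:Add1,r1:Mul1,r2:2,r3:7,r4:5,r5:3
  c4: issue SUB r0<-Add2  regs: r0:Add2,r1:Mul1,r2:2,r3:7,r4:5,r5:3
  c5: issue SUB r5<-Add3  regs: r0:Add2,r1:Mul1,r2:2,r3:7,r4:5,r5:Add3
  c6: CDB Mul1=4; stall  regs: r0:Add2,r1:4,r2:2,r3:7,r4:5,r5:Add3
  c7: CDB Add2=2; issue ADD r1<-Add2  regs: r0:2,r1:Add2,r2:2,r3:7,r4:5,r5:Add3
  c8: CDB Add3=-3; issue SUB r5<-Add3  regs: r0:2,r1:Add2,r2:2,r3:7,r4:5,r5:Add3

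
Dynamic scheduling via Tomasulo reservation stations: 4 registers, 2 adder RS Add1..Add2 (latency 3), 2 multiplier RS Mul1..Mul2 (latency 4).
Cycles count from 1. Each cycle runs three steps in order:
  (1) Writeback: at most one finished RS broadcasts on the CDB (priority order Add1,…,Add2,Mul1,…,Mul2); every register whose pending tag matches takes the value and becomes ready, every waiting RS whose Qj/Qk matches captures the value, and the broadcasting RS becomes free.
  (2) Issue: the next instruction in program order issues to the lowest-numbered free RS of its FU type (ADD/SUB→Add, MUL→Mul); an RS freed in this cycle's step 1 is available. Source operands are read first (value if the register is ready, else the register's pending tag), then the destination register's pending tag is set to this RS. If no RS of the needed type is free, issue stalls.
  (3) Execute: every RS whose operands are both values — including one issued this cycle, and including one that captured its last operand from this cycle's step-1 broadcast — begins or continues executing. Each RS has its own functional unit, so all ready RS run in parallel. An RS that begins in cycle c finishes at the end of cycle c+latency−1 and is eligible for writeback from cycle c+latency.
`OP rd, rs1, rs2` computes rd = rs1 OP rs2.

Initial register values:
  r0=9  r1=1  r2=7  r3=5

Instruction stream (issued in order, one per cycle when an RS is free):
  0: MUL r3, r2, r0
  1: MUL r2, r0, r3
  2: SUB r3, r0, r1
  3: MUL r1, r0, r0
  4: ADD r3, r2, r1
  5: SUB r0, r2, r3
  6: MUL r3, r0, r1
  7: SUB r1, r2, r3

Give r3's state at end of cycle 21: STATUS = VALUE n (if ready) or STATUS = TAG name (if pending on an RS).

STATUS = VALUE -6561

cycle 1: issue MUL r3<-Mul1 // r0:9,r1:1,r2:7,r3:Mul1
cycle 2: issue MUL r2<-Mul2 // r0:9,r1:1,r2:Mul2,r3:Mul1
cycle 3: issue SUB r3<-Add1 // r0:9,r1:1,r2:Mul2,r3:Add1
cycle 4: stall // r0:9,r1:1,r2:Mul2,r3:Add1
cycle 5: CDB Mul1=63; issue MUL r1<-Mul1 // r0:9,r1:Mul1,r2:Mul2,r3:Add1
cycle 6: CDB Add1=8; issue ADD r3<-Add1 // r0:9,r1:Mul1,r2:Mul2,r3:Add1
cycle 7: issue SUB r0<-Add2 // r0:Add2,r1:Mul1,r2:Mul2,r3:Add1
cycle 8: stall // r0:Add2,r1:Mul1,r2:Mul2,r3:Add1
cycle 9: CDB Mul1=81; issue MUL r3<-Mul1 // r0:Add2,r1:81,r2:Mul2,r3:Mul1
cycle 10: CDB Mul2=567; stall // r0:Add2,r1:81,r2:567,r3:Mul1
cycle 11: stall // r0:Add2,r1:81,r2:567,r3:Mul1
cycle 12: stall // r0:Add2,r1:81,r2:567,r3:Mul1
cycle 13: CDB Add1=648; issue SUB r1<-Add1 // r0:Add2,r1:Add1,r2:567,r3:Mul1
cycle 14: - // r0:Add2,r1:Add1,r2:567,r3:Mul1
cycle 15: - // r0:Add2,r1:Add1,r2:567,r3:Mul1
cycle 16: CDB Add2=-81 // r0:-81,r1:Add1,r2:567,r3:Mul1
cycle 17: - // r0:-81,r1:Add1,r2:567,r3:Mul1
cycle 18: - // r0:-81,r1:Add1,r2:567,r3:Mul1
cycle 19: - // r0:-81,r1:Add1,r2:567,r3:Mul1
cycle 20: CDB Mul1=-6561 // r0:-81,r1:Add1,r2:567,r3:-6561
cycle 21: - // r0:-81,r1:Add1,r2:567,r3:-6561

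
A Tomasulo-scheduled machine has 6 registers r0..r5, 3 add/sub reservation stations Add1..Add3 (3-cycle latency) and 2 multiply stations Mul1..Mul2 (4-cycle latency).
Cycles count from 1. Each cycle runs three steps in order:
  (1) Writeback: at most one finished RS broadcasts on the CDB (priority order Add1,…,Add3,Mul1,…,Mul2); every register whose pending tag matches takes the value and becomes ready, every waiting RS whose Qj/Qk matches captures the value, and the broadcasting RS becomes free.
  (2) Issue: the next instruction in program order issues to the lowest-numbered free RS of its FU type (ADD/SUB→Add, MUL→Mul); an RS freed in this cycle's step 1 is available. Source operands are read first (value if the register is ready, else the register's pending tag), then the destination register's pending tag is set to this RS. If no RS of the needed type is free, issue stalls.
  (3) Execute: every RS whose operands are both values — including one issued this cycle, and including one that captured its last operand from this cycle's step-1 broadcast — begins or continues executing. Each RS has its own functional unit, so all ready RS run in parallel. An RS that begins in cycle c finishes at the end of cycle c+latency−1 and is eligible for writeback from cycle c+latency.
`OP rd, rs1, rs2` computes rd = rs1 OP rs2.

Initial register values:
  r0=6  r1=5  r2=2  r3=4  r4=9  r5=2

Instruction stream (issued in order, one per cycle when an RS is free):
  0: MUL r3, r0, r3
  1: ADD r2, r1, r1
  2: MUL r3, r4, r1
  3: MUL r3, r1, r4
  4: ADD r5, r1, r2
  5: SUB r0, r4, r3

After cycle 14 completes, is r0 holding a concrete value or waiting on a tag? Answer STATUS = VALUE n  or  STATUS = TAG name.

cycle 1: issue MUL r3<-Mul1 // r0:6,r1:5,r2:2,r3:Mul1,r4:9,r5:2
cycle 2: issue ADD r2<-Add1 // r0:6,r1:5,r2:Add1,r3:Mul1,r4:9,r5:2
cycle 3: issue MUL r3<-Mul2 // r0:6,r1:5,r2:Add1,r3:Mul2,r4:9,r5:2
cycle 4: stall // r0:6,r1:5,r2:Add1,r3:Mul2,r4:9,r5:2
cycle 5: CDB Add1=10; stall // r0:6,r1:5,r2:10,r3:Mul2,r4:9,r5:2
cycle 6: CDB Mul1=24; issue MUL r3<-Mul1 // r0:6,r1:5,r2:10,r3:Mul1,r4:9,r5:2
cycle 7: CDB Mul2=45; issue ADD r5<-Add1 // r0:6,r1:5,r2:10,r3:Mul1,r4:9,r5:Add1
cycle 8: issue SUB r0<-Add2 // r0:Add2,r1:5,r2:10,r3:Mul1,r4:9,r5:Add1
cycle 9: - // r0:Add2,r1:5,r2:10,r3:Mul1,r4:9,r5:Add1
cycle 10: CDB Add1=15 // r0:Add2,r1:5,r2:10,r3:Mul1,r4:9,r5:15
cycle 11: CDB Mul1=45 // r0:Add2,r1:5,r2:10,r3:45,r4:9,r5:15
cycle 12: - // r0:Add2,r1:5,r2:10,r3:45,r4:9,r5:15
cycle 13: - // r0:Add2,r1:5,r2:10,r3:45,r4:9,r5:15
cycle 14: CDB Add2=-36 // r0:-36,r1:5,r2:10,r3:45,r4:9,r5:15

STATUS = VALUE -36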